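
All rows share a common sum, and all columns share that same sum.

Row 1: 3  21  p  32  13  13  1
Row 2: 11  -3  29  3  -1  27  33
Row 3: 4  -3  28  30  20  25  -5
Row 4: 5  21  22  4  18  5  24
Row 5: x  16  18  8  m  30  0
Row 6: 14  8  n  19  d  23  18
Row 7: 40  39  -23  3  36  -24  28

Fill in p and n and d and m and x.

Rows 2 and 3 both sum to 99, so that's the common total.
The known cells in column 1 total 77, leaving 99 − 77 = 22 for the blank.
The known cells in row 5 total 94, leaving 99 − 94 = 5 for the blank.
The known cells in column 5 total 91, leaving 99 − 91 = 8 for the blank.
The known cells in row 1 total 83, leaving 99 − 83 = 16 for the blank.
The known cells in row 6 total 90, leaving 99 − 90 = 9 for the blank.

p = 16, n = 9, d = 8, m = 5, x = 22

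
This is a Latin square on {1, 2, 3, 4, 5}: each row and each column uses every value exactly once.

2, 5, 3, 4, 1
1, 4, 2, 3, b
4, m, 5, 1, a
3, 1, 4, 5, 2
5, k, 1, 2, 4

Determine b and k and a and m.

b = 5, k = 3, a = 3, m = 2

Cell (5,2): row 5 already has {1, 2, 4, 5} → 3.
Cell (3,2): column 2 already has {1, 3, 4, 5} → 2.
Cell (3,5): row 3 already has {1, 2, 4, 5} → 3.
Cell (2,5): row 2 already has {1, 2, 3, 4} → 5.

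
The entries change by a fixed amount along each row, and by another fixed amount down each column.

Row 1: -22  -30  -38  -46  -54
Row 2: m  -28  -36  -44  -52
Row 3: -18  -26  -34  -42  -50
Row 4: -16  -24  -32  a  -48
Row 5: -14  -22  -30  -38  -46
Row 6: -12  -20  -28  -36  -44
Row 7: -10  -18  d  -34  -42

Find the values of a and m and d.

Along each row the entries change by -8 per step; down each column they change by 2.
Row 4: from -16 at column 1, stepping by -8 to column 4 gives -40.
Row 2: from -28 at column 2, stepping by -8 to column 1 gives -20.
Row 7: from -10 at column 1, stepping by -8 to column 3 gives -26.

a = -40, m = -20, d = -26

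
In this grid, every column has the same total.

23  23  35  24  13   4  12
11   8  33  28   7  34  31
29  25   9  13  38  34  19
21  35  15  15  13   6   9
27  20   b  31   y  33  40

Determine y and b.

y = 40, b = 19

Columns 6 and 7 both add up to 111, so every column sums to 111.
Column 5: 13 + 7 + 38 + 13 = 71, so the missing entry is 111 − 71 = 40.
Column 3: 35 + 33 + 9 + 15 = 92, so the missing entry is 111 − 92 = 19.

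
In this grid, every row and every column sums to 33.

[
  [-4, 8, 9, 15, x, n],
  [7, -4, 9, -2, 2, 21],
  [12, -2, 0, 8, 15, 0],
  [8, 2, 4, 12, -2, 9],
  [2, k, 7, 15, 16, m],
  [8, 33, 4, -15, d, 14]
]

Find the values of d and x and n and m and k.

d = -11, x = 13, n = -8, m = -3, k = -4

Row 6: 8 + 33 + 4 − 15 + 14 = 44, so its missing entry is 33 − 44 = -11.
Column 5: 2 + 15 − 2 + 16 − 11 = 20, so its missing entry is 33 − 20 = 13.
Row 1: -4 + 8 + 9 + 15 + 13 = 41, so its missing entry is 33 − 41 = -8.
Column 6: -8 + 21 + 0 + 9 + 14 = 36, so its missing entry is 33 − 36 = -3.
Row 5: 2 + 7 + 15 + 16 − 3 = 37, so its missing entry is 33 − 37 = -4.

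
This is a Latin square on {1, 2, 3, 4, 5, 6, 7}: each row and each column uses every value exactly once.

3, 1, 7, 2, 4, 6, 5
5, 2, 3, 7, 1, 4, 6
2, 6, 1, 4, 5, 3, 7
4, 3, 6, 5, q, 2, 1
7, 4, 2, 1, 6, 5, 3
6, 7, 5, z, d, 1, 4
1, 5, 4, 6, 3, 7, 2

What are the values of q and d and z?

At (row 6, col 4): column 4 already has {1, 2, 4, 5, 6, 7}, so the value is 3.
At (row 6, col 5): row 6 already has {1, 3, 4, 5, 6, 7}, so the value is 2.
For row 4, column 5: row 4 already has {1, 2, 3, 4, 5, 6}; that leaves 7.

q = 7, d = 2, z = 3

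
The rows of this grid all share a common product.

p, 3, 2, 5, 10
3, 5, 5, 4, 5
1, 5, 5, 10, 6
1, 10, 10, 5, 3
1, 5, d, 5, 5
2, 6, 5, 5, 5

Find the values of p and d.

Rows 2 and 3 each multiply to 1500, so every row has product 1500.
Row 1: 3×2×5×10 = 300, so the missing entry is 1500 ÷ 300 = 5.
Row 5: 1×5×5×5 = 125, so the missing entry is 1500 ÷ 125 = 12.

p = 5, d = 12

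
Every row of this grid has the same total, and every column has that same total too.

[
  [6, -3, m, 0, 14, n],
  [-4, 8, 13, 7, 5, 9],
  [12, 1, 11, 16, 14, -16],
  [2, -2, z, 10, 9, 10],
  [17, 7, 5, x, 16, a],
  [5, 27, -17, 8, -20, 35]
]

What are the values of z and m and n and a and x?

Rows 2 and 3 both sum to 38, so that's the common total.
Column 4: 0 + 7 + 16 + 10 + 8 = 41, so its missing entry is 38 − 41 = -3.
Row 5: 17 + 7 + 5 − 3 + 16 = 42, so its missing entry is 38 − 42 = -4.
Column 6: 9 − 16 + 10 − 4 + 35 = 34, so its missing entry is 38 − 34 = 4.
Row 1: 6 − 3 + 0 + 14 + 4 = 21, so its missing entry is 38 − 21 = 17.
Row 4: 2 − 2 + 10 + 9 + 10 = 29, so its missing entry is 38 − 29 = 9.

z = 9, m = 17, n = 4, a = -4, x = -3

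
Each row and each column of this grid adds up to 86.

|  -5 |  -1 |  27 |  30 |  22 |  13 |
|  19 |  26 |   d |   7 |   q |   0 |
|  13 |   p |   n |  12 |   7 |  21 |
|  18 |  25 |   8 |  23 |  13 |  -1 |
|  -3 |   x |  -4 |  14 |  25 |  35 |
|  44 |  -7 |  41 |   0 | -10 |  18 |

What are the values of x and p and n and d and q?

x = 19, p = 24, n = 9, d = 5, q = 29

Column 5: 22 + 7 + 13 + 25 − 10 = 57, so its missing entry is 86 − 57 = 29.
Row 2: 19 + 26 + 7 + 29 + 0 = 81, so its missing entry is 86 − 81 = 5.
Column 3: 27 + 5 + 8 − 4 + 41 = 77, so its missing entry is 86 − 77 = 9.
Row 3: 13 + 9 + 12 + 7 + 21 = 62, so its missing entry is 86 − 62 = 24.
Row 5: -3 − 4 + 14 + 25 + 35 = 67, so its missing entry is 86 − 67 = 19.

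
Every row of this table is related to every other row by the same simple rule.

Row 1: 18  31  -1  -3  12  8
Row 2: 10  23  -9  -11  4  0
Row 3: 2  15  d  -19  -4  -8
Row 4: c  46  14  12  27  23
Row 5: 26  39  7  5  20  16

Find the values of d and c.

d = -17, c = 33

The difference between any two rows is the same in every column — this is an addition table with the headers hidden.
Row 3 minus row 1 is -4 − 12 = -16, so its entry in column 3 is -1 + (-16) = -17.
Row 4 minus row 1 is 27 − 12 = 15, so its entry in column 1 is 18 + 15 = 33.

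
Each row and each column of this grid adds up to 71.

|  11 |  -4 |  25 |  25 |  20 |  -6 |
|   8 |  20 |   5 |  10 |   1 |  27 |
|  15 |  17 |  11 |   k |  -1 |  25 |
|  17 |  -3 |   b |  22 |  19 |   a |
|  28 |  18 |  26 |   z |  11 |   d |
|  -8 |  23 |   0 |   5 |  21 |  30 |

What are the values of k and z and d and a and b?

Row 3 has 15 + 17 + 11 − 1 + 25 = 67; the blank must be 71 − 67 = 4.
Column 4 has 25 + 10 + 4 + 22 + 5 = 66; the blank must be 71 − 66 = 5.
Row 5 has 28 + 18 + 26 + 5 + 11 = 88; the blank must be 71 − 88 = -17.
Column 3 has 25 + 5 + 11 + 26 + 0 = 67; the blank must be 71 − 67 = 4.
Row 4 has 17 − 3 + 4 + 22 + 19 = 59; the blank must be 71 − 59 = 12.

k = 4, z = 5, d = -17, a = 12, b = 4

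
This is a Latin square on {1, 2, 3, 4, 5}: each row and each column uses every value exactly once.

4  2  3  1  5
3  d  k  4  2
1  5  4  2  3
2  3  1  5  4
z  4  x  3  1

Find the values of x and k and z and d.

x = 2, k = 5, z = 5, d = 1

At (row 2, col 2): column 2 already has {2, 3, 4, 5}, so the value is 1.
Cell (2,3): row 2 already has {1, 2, 3, 4} → 5.
For row 5, column 1: column 1 already has {1, 2, 3, 4}; that leaves 5.
For row 5, column 3: row 5 already has {1, 3, 4, 5}; that leaves 2.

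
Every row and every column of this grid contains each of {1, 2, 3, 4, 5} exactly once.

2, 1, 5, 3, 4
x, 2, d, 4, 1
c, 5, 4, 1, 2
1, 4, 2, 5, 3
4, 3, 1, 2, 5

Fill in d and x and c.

d = 3, x = 5, c = 3

For row 2, column 3: column 3 already has {1, 2, 4, 5}; that leaves 3.
Cell (2,1): row 2 already has {1, 2, 3, 4} → 5.
For row 3, column 1: row 3 already has {1, 2, 4, 5}; that leaves 3.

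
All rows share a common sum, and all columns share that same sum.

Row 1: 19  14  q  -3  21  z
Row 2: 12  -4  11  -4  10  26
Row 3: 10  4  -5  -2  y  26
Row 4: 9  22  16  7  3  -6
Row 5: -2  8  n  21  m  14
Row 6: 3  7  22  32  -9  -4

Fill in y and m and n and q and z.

y = 18, m = 8, n = 2, q = 5, z = -5

Rows 2 and 4 both sum to 51, so that's the common total.
Row 3 has 10 + 4 − 5 − 2 + 26 = 33; the blank must be 51 − 33 = 18.
Column 5 has 21 + 10 + 18 + 3 − 9 = 43; the blank must be 51 − 43 = 8.
Row 5 has -2 + 8 + 21 + 8 + 14 = 49; the blank must be 51 − 49 = 2.
Column 3 has 11 − 5 + 16 + 2 + 22 = 46; the blank must be 51 − 46 = 5.
Row 1 has 19 + 14 + 5 − 3 + 21 = 56; the blank must be 51 − 56 = -5.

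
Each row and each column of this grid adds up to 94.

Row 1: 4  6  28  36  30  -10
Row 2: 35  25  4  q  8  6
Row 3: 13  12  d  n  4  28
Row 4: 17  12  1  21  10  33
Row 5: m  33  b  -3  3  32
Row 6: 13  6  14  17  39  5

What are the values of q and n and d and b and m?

Column 1: 4 + 35 + 13 + 17 + 13 = 82, so its missing entry is 94 − 82 = 12.
Row 5: 12 + 33 − 3 + 3 + 32 = 77, so its missing entry is 94 − 77 = 17.
Column 3: 28 + 4 + 1 + 17 + 14 = 64, so its missing entry is 94 − 64 = 30.
Row 3: 13 + 12 + 30 + 4 + 28 = 87, so its missing entry is 94 − 87 = 7.
Row 2: 35 + 25 + 4 + 8 + 6 = 78, so its missing entry is 94 − 78 = 16.

q = 16, n = 7, d = 30, b = 17, m = 12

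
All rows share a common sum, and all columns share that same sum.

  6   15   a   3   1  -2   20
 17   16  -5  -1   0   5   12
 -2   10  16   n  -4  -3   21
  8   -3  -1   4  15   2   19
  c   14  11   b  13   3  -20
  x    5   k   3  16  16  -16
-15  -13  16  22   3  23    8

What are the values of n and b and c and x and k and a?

n = 6, b = 7, c = 16, x = 14, k = 6, a = 1

Rows 2 and 4 both sum to 44, so that's the common total.
The known cells in row 3 total 38, leaving 44 − 38 = 6 for the blank.
The known cells in column 4 total 37, leaving 44 − 37 = 7 for the blank.
The known cells in row 5 total 28, leaving 44 − 28 = 16 for the blank.
The known cells in row 1 total 43, leaving 44 − 43 = 1 for the blank.
The known cells in column 1 total 30, leaving 44 − 30 = 14 for the blank.
The known cells in row 6 total 38, leaving 44 − 38 = 6 for the blank.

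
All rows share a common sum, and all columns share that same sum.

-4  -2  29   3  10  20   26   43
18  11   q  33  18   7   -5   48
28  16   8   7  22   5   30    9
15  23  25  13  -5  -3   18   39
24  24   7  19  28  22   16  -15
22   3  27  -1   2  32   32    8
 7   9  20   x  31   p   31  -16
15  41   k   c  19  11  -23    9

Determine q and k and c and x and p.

q = -5, k = 14, c = 39, x = 12, p = 31

Rows 1 and 3 both sum to 125, so that's the common total.
The known cells in row 2 total 130, leaving 125 − 130 = -5 for the blank.
The known cells in column 6 total 94, leaving 125 − 94 = 31 for the blank.
The known cells in column 3 total 111, leaving 125 − 111 = 14 for the blank.
The known cells in row 8 total 86, leaving 125 − 86 = 39 for the blank.
The known cells in row 7 total 113, leaving 125 − 113 = 12 for the blank.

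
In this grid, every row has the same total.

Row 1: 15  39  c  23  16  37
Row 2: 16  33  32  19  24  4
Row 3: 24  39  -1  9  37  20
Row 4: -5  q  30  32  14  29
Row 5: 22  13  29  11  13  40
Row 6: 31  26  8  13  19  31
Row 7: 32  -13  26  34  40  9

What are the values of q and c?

Row 2 sums to 128 and so does row 5; that's the common total.
In row 4 the known cells total 100, leaving 128 − 100 = 28.
In row 1 the known cells total 130, leaving 128 − 130 = -2.

q = 28, c = -2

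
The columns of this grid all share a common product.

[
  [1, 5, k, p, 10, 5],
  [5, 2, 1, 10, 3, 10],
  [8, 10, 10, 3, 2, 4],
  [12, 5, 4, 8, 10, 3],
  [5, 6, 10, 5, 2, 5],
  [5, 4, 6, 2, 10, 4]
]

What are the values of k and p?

k = 5, p = 5

Columns 2 and 6 each multiply to 12000, so every column has product 12000.
Column 3: 1×10×4×10×6 = 2400, so the missing entry is 12000 ÷ 2400 = 5.
Column 4: 10×3×8×5×2 = 2400, so the missing entry is 12000 ÷ 2400 = 5.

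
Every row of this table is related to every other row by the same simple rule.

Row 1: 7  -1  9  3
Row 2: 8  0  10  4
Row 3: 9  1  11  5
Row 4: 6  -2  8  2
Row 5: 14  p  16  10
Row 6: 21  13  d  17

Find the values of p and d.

The difference between any two rows is the same in every column — this is an addition table with the headers hidden.
Row 5 minus row 1 is 14 − 7 = 7, so its entry in column 2 is -1 + 7 = 6.
Row 6 minus row 1 is 21 − 7 = 14, so its entry in column 3 is 9 + 14 = 23.

p = 6, d = 23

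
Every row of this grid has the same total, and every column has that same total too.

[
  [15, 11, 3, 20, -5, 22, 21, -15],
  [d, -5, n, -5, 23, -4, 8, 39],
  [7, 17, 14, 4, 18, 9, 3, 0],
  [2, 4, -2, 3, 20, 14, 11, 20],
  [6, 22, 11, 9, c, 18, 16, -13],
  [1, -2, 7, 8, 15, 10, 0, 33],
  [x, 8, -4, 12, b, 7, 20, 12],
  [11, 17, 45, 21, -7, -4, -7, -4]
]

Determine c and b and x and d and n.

Rows 1 and 3 both sum to 72, so that's the common total.
The known cells in row 5 total 69, leaving 72 − 69 = 3 for the blank.
The known cells in column 3 total 74, leaving 72 − 74 = -2 for the blank.
The known cells in column 5 total 67, leaving 72 − 67 = 5 for the blank.
The known cells in row 7 total 60, leaving 72 − 60 = 12 for the blank.
The known cells in row 2 total 54, leaving 72 − 54 = 18 for the blank.

c = 3, b = 5, x = 12, d = 18, n = -2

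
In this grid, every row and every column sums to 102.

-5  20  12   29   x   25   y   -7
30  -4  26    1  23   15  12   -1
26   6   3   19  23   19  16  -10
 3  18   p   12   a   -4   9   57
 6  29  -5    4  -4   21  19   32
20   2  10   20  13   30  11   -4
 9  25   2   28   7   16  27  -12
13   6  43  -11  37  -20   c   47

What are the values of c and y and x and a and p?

Row 8 has 13 + 6 + 43 − 11 + 37 − 20 + 47 = 115; the blank must be 102 − 115 = -13.
Column 7 has 12 + 16 + 9 + 19 + 11 + 27 − 13 = 81; the blank must be 102 − 81 = 21.
Row 1 has -5 + 20 + 12 + 29 + 25 + 21 − 7 = 95; the blank must be 102 − 95 = 7.
Column 5 has 7 + 23 + 23 − 4 + 13 + 7 + 37 = 106; the blank must be 102 − 106 = -4.
Row 4 has 3 + 18 + 12 − 4 − 4 + 9 + 57 = 91; the blank must be 102 − 91 = 11.

c = -13, y = 21, x = 7, a = -4, p = 11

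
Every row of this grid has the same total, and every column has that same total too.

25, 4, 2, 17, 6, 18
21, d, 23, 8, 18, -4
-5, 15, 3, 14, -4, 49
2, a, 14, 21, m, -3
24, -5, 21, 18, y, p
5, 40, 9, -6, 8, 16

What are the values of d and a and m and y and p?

d = 6, a = 12, m = 26, y = 18, p = -4

Rows 1 and 3 both sum to 72, so that's the common total.
Row 2 has 21 + 23 + 8 + 18 − 4 = 66; the blank must be 72 − 66 = 6.
Column 2 has 4 + 6 + 15 − 5 + 40 = 60; the blank must be 72 − 60 = 12.
Row 4 has 2 + 12 + 14 + 21 − 3 = 46; the blank must be 72 − 46 = 26.
Column 5 has 6 + 18 − 4 + 26 + 8 = 54; the blank must be 72 − 54 = 18.
Row 5 has 24 − 5 + 21 + 18 + 18 = 76; the blank must be 72 − 76 = -4.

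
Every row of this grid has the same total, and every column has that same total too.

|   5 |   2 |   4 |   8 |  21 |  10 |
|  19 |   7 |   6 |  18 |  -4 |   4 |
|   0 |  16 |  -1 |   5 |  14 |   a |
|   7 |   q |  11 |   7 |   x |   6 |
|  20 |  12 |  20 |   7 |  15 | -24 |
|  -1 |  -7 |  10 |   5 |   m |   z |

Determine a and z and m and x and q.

a = 16, z = 38, m = 5, x = -1, q = 20

Rows 1 and 2 both sum to 50, so that's the common total.
The known cells in column 2 total 30, leaving 50 − 30 = 20 for the blank.
The known cells in row 4 total 51, leaving 50 − 51 = -1 for the blank.
The known cells in column 5 total 45, leaving 50 − 45 = 5 for the blank.
The known cells in row 6 total 12, leaving 50 − 12 = 38 for the blank.
The known cells in row 3 total 34, leaving 50 − 34 = 16 for the blank.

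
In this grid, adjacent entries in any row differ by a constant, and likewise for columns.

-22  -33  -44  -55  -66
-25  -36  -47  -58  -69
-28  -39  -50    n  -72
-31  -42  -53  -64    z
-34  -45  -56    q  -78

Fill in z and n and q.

z = -75, n = -61, q = -67

Along each row the entries change by -11 per step; down each column they change by -3.
Row 4: from -31 at column 1, stepping by -11 to column 5 gives -75.
Row 3: from -28 at column 1, stepping by -11 to column 4 gives -61.
Row 5: from -34 at column 1, stepping by -11 to column 4 gives -67.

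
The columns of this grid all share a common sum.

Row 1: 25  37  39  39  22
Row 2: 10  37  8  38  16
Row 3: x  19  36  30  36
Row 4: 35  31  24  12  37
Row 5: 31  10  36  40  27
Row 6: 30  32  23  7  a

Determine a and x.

a = 28, x = 35

Columns 3 and 4 both add up to 166, so every column sums to 166.
Column 5: 22 + 16 + 36 + 37 + 27 = 138, so the missing entry is 166 − 138 = 28.
Column 1: 25 + 10 + 35 + 31 + 30 = 131, so the missing entry is 166 − 131 = 35.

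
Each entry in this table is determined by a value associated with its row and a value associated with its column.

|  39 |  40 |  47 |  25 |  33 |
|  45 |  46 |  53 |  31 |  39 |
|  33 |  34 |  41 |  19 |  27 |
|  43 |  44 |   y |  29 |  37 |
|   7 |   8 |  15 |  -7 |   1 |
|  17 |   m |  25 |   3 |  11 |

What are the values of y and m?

y = 51, m = 18

The difference between any two rows is the same in every column — this is an addition table with the headers hidden.
Row 4 minus row 1 is 29 − 25 = 4, so its entry in column 3 is 47 + 4 = 51.
Row 6 minus row 1 is 3 − 25 = -22, so its entry in column 2 is 40 + (-22) = 18.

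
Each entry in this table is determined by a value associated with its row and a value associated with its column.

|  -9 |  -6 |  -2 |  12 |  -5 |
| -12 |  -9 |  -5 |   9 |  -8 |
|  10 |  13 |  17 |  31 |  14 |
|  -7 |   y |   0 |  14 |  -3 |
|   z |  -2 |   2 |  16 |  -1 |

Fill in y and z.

The difference between any two rows is the same in every column — this is an addition table with the headers hidden.
Row 4 minus row 1 is -3 − (-5) = 2, so its entry in column 2 is -6 + 2 = -4.
Row 5 minus row 1 is -1 − (-5) = 4, so its entry in column 1 is -9 + 4 = -5.

y = -4, z = -5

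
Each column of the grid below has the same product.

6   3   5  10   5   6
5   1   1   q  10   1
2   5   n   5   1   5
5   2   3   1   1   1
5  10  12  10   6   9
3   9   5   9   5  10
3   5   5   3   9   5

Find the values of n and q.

n = 3, q = 1

Columns 5 and 6 each multiply to 13500, so every column has product 13500.
Column 3: 5×1×3×12×5×5 = 4500, so the missing entry is 13500 ÷ 4500 = 3.
Column 4: 10×5×1×10×9×3 = 13500, so the missing entry is 13500 ÷ 13500 = 1.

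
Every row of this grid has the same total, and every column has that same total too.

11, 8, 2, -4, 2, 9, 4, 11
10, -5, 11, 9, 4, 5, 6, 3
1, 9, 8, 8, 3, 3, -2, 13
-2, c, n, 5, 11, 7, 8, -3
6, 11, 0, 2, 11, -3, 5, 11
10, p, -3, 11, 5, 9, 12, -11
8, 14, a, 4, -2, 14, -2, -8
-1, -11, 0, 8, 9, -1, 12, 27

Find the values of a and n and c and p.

a = 15, n = 10, c = 7, p = 10

Rows 1 and 2 both sum to 43, so that's the common total.
Row 7: 8 + 14 + 4 − 2 + 14 − 2 − 8 = 28, so its missing entry is 43 − 28 = 15.
Row 6: 10 − 3 + 11 + 5 + 9 + 12 − 11 = 33, so its missing entry is 43 − 33 = 10.
Column 2: 8 − 5 + 9 + 11 + 10 + 14 − 11 = 36, so its missing entry is 43 − 36 = 7.
Row 4: -2 + 7 + 5 + 11 + 7 + 8 − 3 = 33, so its missing entry is 43 − 33 = 10.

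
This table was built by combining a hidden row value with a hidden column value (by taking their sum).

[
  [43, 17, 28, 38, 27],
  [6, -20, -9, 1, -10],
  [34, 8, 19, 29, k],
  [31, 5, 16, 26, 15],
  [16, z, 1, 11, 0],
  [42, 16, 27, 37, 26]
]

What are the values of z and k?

z = -10, k = 18

The difference between any two rows is the same in every column — this is an addition table with the headers hidden.
Row 5 minus row 1 is 1 − 28 = -27, so its entry in column 2 is 17 + (-27) = -10.
Row 3 minus row 1 is 19 − 28 = -9, so its entry in column 5 is 27 + (-9) = 18.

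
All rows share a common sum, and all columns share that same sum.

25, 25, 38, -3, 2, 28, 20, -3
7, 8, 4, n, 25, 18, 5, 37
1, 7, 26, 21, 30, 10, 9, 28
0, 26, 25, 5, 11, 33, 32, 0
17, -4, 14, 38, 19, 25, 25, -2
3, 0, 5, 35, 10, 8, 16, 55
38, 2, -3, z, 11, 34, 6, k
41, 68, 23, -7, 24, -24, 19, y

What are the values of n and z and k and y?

Rows 1 and 3 both sum to 132, so that's the common total.
Row 2: 7 + 8 + 4 + 25 + 18 + 5 + 37 = 104, so its missing entry is 132 − 104 = 28.
Column 4: -3 + 28 + 21 + 5 + 38 + 35 − 7 = 117, so its missing entry is 132 − 117 = 15.
Row 7: 38 + 2 − 3 + 15 + 11 + 34 + 6 = 103, so its missing entry is 132 − 103 = 29.
Row 8: 41 + 68 + 23 − 7 + 24 − 24 + 19 = 144, so its missing entry is 132 − 144 = -12.

n = 28, z = 15, k = 29, y = -12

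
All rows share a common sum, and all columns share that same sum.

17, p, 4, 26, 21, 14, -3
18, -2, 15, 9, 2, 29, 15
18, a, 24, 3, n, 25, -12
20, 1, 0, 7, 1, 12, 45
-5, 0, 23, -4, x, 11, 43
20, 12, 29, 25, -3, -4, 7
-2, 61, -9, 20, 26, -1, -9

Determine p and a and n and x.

Rows 2 and 4 both sum to 86, so that's the common total.
The known cells in row 1 total 79, leaving 86 − 79 = 7 for the blank.
The known cells in column 2 total 79, leaving 86 − 79 = 7 for the blank.
The known cells in row 3 total 65, leaving 86 − 65 = 21 for the blank.
The known cells in row 5 total 68, leaving 86 − 68 = 18 for the blank.

p = 7, a = 7, n = 21, x = 18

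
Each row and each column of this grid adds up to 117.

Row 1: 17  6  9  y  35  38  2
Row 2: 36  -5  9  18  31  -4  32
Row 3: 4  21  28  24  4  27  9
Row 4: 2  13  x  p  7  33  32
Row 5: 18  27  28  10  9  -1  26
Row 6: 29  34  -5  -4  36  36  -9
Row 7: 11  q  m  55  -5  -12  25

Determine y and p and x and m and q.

The known cells in column 2 total 96, leaving 117 − 96 = 21 for the blank.
The known cells in row 7 total 95, leaving 117 − 95 = 22 for the blank.
The known cells in row 1 total 107, leaving 117 − 107 = 10 for the blank.
The known cells in column 4 total 113, leaving 117 − 113 = 4 for the blank.
The known cells in row 4 total 91, leaving 117 − 91 = 26 for the blank.

y = 10, p = 4, x = 26, m = 22, q = 21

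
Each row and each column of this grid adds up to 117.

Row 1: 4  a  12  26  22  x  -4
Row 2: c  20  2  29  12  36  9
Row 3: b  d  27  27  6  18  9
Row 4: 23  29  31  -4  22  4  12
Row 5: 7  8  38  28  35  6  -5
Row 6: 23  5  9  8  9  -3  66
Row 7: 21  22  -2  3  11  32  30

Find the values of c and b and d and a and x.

Column 6 has 36 + 18 + 4 + 6 − 3 + 32 = 93; the blank must be 117 − 93 = 24.
Row 1 has 4 + 12 + 26 + 22 + 24 − 4 = 84; the blank must be 117 − 84 = 33.
Column 2 has 33 + 20 + 29 + 8 + 5 + 22 = 117; the blank must be 117 − 117 = 0.
Row 3 has 0 + 27 + 27 + 6 + 18 + 9 = 87; the blank must be 117 − 87 = 30.
Row 2 has 20 + 2 + 29 + 12 + 36 + 9 = 108; the blank must be 117 − 108 = 9.

c = 9, b = 30, d = 0, a = 33, x = 24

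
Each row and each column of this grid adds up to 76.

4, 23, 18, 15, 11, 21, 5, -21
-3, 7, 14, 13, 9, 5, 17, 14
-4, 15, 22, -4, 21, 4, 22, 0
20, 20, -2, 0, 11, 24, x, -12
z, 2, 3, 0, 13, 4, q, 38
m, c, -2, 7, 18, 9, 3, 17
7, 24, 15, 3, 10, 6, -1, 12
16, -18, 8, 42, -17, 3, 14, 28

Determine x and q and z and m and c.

Column 2 has 23 + 7 + 15 + 20 + 2 + 24 − 18 = 73; the blank must be 76 − 73 = 3.
Row 6 has 3 − 2 + 7 + 18 + 9 + 3 + 17 = 55; the blank must be 76 − 55 = 21.
Column 1 has 4 − 3 − 4 + 20 + 21 + 7 + 16 = 61; the blank must be 76 − 61 = 15.
Row 5 has 15 + 2 + 3 + 0 + 13 + 4 + 38 = 75; the blank must be 76 − 75 = 1.
Row 4 has 20 + 20 − 2 + 0 + 11 + 24 − 12 = 61; the blank must be 76 − 61 = 15.

x = 15, q = 1, z = 15, m = 21, c = 3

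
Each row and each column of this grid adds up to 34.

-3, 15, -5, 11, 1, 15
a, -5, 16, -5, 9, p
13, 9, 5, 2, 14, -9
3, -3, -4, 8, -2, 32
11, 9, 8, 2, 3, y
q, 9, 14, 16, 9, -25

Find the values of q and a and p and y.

q = 11, a = -1, p = 20, y = 1

Row 5: 11 + 9 + 8 + 2 + 3 = 33, so its missing entry is 34 − 33 = 1.
Row 6: 9 + 14 + 16 + 9 − 25 = 23, so its missing entry is 34 − 23 = 11.
Column 1: -3 + 13 + 3 + 11 + 11 = 35, so its missing entry is 34 − 35 = -1.
Row 2: -1 − 5 + 16 − 5 + 9 = 14, so its missing entry is 34 − 14 = 20.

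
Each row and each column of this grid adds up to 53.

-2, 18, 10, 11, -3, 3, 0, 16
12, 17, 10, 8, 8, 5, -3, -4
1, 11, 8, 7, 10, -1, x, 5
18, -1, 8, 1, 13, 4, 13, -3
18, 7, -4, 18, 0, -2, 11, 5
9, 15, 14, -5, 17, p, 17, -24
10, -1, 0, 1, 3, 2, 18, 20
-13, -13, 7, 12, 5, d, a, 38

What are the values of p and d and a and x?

p = 10, d = 32, a = -15, x = 12

The known cells in row 6 total 43, leaving 53 − 43 = 10 for the blank.
The known cells in column 6 total 21, leaving 53 − 21 = 32 for the blank.
The known cells in row 3 total 41, leaving 53 − 41 = 12 for the blank.
The known cells in row 8 total 68, leaving 53 − 68 = -15 for the blank.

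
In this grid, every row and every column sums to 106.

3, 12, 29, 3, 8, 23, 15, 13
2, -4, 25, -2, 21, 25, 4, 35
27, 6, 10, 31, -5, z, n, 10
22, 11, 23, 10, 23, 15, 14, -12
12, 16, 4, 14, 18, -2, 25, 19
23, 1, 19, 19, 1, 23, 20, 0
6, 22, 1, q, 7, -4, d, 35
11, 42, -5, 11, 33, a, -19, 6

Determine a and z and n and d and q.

a = 27, z = -1, n = 28, d = 19, q = 20

Column 4 has 3 − 2 + 31 + 10 + 14 + 19 + 11 = 86; the blank must be 106 − 86 = 20.
Row 7 has 6 + 22 + 1 + 20 + 7 − 4 + 35 = 87; the blank must be 106 − 87 = 19.
Column 7 has 15 + 4 + 14 + 25 + 20 + 19 − 19 = 78; the blank must be 106 − 78 = 28.
Row 8 has 11 + 42 − 5 + 11 + 33 − 19 + 6 = 79; the blank must be 106 − 79 = 27.
Row 3 has 27 + 6 + 10 + 31 − 5 + 28 + 10 = 107; the blank must be 106 − 107 = -1.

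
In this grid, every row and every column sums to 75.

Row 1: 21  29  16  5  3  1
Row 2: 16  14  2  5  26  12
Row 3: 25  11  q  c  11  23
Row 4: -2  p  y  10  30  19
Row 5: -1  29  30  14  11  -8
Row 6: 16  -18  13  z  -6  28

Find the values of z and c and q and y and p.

The known cells in column 2 total 65, leaving 75 − 65 = 10 for the blank.
The known cells in row 6 total 33, leaving 75 − 33 = 42 for the blank.
The known cells in column 4 total 76, leaving 75 − 76 = -1 for the blank.
The known cells in row 3 total 69, leaving 75 − 69 = 6 for the blank.
The known cells in row 4 total 67, leaving 75 − 67 = 8 for the blank.

z = 42, c = -1, q = 6, y = 8, p = 10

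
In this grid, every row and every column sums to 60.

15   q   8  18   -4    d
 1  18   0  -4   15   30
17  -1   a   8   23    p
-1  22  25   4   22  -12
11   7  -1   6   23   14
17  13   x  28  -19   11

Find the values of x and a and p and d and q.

x = 10, a = 18, p = -5, d = 22, q = 1

The known cells in column 2 total 59, leaving 60 − 59 = 1 for the blank.
The known cells in row 1 total 38, leaving 60 − 38 = 22 for the blank.
The known cells in column 6 total 65, leaving 60 − 65 = -5 for the blank.
The known cells in row 3 total 42, leaving 60 − 42 = 18 for the blank.
The known cells in row 6 total 50, leaving 60 − 50 = 10 for the blank.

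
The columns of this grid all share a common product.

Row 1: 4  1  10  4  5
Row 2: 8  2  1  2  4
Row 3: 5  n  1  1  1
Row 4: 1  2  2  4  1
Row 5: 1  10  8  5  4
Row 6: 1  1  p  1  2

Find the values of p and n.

Columns 1 and 5 each multiply to 160, so every column has product 160.
Column 3: 10×1×1×2×8 = 160, so the missing entry is 160 ÷ 160 = 1.
Column 2: 1×2×2×10×1 = 40, so the missing entry is 160 ÷ 40 = 4.

p = 1, n = 4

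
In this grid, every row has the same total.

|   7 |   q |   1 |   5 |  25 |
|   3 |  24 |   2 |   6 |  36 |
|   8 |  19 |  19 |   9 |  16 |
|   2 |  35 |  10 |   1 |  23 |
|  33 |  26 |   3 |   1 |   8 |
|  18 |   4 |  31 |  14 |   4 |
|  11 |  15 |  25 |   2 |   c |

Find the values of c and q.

The complete rows each total 71.
Row 7 is missing 71 − 53 = 18 (since 11 + 15 + 25 + 2 = 53).
Row 1 is missing 71 − 38 = 33 (since 7 + 1 + 5 + 25 = 38).

c = 18, q = 33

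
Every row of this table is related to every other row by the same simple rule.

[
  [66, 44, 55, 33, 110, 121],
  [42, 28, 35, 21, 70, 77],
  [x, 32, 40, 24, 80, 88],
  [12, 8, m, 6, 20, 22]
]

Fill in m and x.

m = 10, x = 48

Each row is a constant multiple of every other row — this is a multiplication table with the headers hidden.
Row 4 is 8/44 = 2/11 times row 1, so its entry in column 3 is 55 × 2/11 = 10.
Row 3 is 32/44 = 8/11 times row 1, so its entry in column 1 is 66 × 8/11 = 48.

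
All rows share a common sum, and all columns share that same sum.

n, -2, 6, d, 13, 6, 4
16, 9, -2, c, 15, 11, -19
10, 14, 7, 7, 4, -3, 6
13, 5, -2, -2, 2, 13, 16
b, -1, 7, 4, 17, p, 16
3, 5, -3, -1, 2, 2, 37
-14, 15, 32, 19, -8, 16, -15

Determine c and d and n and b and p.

Rows 3 and 4 both sum to 45, so that's the common total.
The known cells in column 6 total 45, leaving 45 − 45 = 0 for the blank.
The known cells in row 5 total 43, leaving 45 − 43 = 2 for the blank.
The known cells in column 1 total 30, leaving 45 − 30 = 15 for the blank.
The known cells in row 1 total 42, leaving 45 − 42 = 3 for the blank.
The known cells in row 2 total 30, leaving 45 − 30 = 15 for the blank.

c = 15, d = 3, n = 15, b = 2, p = 0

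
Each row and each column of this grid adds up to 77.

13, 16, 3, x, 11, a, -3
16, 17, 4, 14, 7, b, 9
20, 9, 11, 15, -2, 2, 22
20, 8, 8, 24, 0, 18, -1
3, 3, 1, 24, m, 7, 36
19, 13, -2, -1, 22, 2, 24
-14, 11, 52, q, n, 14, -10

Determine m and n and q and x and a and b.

The known cells in row 5 total 74, leaving 77 − 74 = 3 for the blank.
The known cells in row 2 total 67, leaving 77 − 67 = 10 for the blank.
The known cells in column 5 total 41, leaving 77 − 41 = 36 for the blank.
The known cells in column 6 total 53, leaving 77 − 53 = 24 for the blank.
The known cells in row 1 total 64, leaving 77 − 64 = 13 for the blank.
The known cells in row 7 total 89, leaving 77 − 89 = -12 for the blank.

m = 3, n = 36, q = -12, x = 13, a = 24, b = 10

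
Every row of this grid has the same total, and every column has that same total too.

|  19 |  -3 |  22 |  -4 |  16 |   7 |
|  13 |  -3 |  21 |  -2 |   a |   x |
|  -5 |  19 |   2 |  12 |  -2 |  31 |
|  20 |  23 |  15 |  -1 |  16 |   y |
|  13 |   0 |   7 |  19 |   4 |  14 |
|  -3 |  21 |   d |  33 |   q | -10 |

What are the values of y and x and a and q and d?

y = -16, x = 31, a = -3, q = 26, d = -10

Rows 1 and 3 both sum to 57, so that's the common total.
Row 4: 20 + 23 + 15 − 1 + 16 = 73, so its missing entry is 57 − 73 = -16.
Column 6: 7 + 31 − 16 + 14 − 10 = 26, so its missing entry is 57 − 26 = 31.
Row 2: 13 − 3 + 21 − 2 + 31 = 60, so its missing entry is 57 − 60 = -3.
Column 5: 16 − 3 − 2 + 16 + 4 = 31, so its missing entry is 57 − 31 = 26.
Row 6: -3 + 21 + 33 + 26 − 10 = 67, so its missing entry is 57 − 67 = -10.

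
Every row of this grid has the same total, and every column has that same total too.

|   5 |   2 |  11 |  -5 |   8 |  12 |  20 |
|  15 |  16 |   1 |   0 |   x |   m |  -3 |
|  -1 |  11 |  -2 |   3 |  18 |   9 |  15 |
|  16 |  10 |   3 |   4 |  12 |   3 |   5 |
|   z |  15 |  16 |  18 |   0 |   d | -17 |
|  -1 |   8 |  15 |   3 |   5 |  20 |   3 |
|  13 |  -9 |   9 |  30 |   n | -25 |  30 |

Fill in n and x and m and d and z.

Rows 1 and 3 both sum to 53, so that's the common total.
Column 1 has 5 + 15 − 1 + 16 − 1 + 13 = 47; the blank must be 53 − 47 = 6.
Row 7 has 13 − 9 + 9 + 30 − 25 + 30 = 48; the blank must be 53 − 48 = 5.
Column 5 has 8 + 18 + 12 + 0 + 5 + 5 = 48; the blank must be 53 − 48 = 5.
Row 2 has 15 + 16 + 1 + 0 + 5 − 3 = 34; the blank must be 53 − 34 = 19.
Row 5 has 6 + 15 + 16 + 18 + 0 − 17 = 38; the blank must be 53 − 38 = 15.

n = 5, x = 5, m = 19, d = 15, z = 6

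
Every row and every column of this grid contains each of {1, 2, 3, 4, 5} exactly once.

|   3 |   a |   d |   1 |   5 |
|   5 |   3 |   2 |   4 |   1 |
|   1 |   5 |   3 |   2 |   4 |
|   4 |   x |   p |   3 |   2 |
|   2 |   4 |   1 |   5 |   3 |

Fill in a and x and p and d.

For row 1, column 2: row 1 is missing {2, 4} and column 2 is missing {1, 2}; that leaves 2.
Cell (4,2): column 2 already has {2, 3, 4, 5} → 1.
At (row 4, col 3): row 4 already has {1, 2, 3, 4}, so the value is 5.
Cell (1,3): row 1 already has {1, 2, 3, 5} → 4.

a = 2, x = 1, p = 5, d = 4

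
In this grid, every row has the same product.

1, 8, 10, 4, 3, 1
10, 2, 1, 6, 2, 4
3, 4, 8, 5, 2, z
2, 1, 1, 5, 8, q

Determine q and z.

q = 12, z = 1

Rows 1 and 2 each multiply to 960, so every row has product 960.
Row 4: 2×1×1×5×8 = 80, so the missing entry is 960 ÷ 80 = 12.
Row 3: 3×4×8×5×2 = 960, so the missing entry is 960 ÷ 960 = 1.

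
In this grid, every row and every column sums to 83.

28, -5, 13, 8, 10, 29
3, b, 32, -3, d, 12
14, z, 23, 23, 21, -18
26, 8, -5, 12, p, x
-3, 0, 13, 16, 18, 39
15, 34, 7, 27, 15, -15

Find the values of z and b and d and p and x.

z = 20, b = 26, d = 13, p = 6, x = 36

Row 3: 14 + 23 + 23 + 21 − 18 = 63, so its missing entry is 83 − 63 = 20.
Column 2: -5 + 20 + 8 + 0 + 34 = 57, so its missing entry is 83 − 57 = 26.
Row 2: 3 + 26 + 32 − 3 + 12 = 70, so its missing entry is 83 − 70 = 13.
Column 5: 10 + 13 + 21 + 18 + 15 = 77, so its missing entry is 83 − 77 = 6.
Row 4: 26 + 8 − 5 + 12 + 6 = 47, so its missing entry is 83 − 47 = 36.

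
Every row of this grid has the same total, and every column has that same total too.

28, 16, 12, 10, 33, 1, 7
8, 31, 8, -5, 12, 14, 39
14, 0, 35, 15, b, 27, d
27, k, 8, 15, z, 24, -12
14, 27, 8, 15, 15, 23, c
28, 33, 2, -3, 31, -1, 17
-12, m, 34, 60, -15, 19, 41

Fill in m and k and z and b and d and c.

m = -20, k = 20, z = 25, b = 6, d = 10, c = 5

Rows 1 and 2 both sum to 107, so that's the common total.
The known cells in row 7 total 127, leaving 107 − 127 = -20 for the blank.
The known cells in column 2 total 87, leaving 107 − 87 = 20 for the blank.
The known cells in row 4 total 82, leaving 107 − 82 = 25 for the blank.
The known cells in column 5 total 101, leaving 107 − 101 = 6 for the blank.
The known cells in row 5 total 102, leaving 107 − 102 = 5 for the blank.
The known cells in row 3 total 97, leaving 107 − 97 = 10 for the blank.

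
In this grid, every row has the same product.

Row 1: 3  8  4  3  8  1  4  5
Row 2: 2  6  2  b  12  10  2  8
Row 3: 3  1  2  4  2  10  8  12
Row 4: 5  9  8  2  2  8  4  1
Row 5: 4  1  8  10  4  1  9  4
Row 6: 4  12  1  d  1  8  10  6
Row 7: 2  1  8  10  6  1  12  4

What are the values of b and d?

b = 1, d = 2

Rows 1 and 5 each multiply to 46080, so every row has product 46080.
Row 2: 2×6×2×12×10×2×8 = 46080, so the missing entry is 46080 ÷ 46080 = 1.
Row 6: 4×12×1×1×8×10×6 = 23040, so the missing entry is 46080 ÷ 23040 = 2.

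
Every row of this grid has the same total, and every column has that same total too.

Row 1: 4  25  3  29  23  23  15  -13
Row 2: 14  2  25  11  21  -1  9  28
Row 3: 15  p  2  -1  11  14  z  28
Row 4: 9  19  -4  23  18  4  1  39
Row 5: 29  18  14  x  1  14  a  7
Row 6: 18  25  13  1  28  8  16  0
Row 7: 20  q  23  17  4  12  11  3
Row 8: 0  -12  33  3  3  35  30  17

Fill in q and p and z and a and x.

q = 19, p = 13, z = 27, a = 0, x = 26

Rows 1 and 2 both sum to 109, so that's the common total.
Column 4 has 29 + 11 − 1 + 23 + 1 + 17 + 3 = 83; the blank must be 109 − 83 = 26.
Row 7 has 20 + 23 + 17 + 4 + 12 + 11 + 3 = 90; the blank must be 109 − 90 = 19.
Column 2 has 25 + 2 + 19 + 18 + 25 + 19 − 12 = 96; the blank must be 109 − 96 = 13.
Row 5 has 29 + 18 + 14 + 26 + 1 + 14 + 7 = 109; the blank must be 109 − 109 = 0.
Row 3 has 15 + 13 + 2 − 1 + 11 + 14 + 28 = 82; the blank must be 109 − 82 = 27.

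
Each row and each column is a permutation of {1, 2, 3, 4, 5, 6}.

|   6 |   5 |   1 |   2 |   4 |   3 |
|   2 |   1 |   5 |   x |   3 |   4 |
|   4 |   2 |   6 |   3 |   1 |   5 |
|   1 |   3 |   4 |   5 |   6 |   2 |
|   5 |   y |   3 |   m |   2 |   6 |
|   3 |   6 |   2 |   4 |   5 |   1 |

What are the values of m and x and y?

m = 1, x = 6, y = 4

Cell (2,4): row 2 already has {1, 2, 3, 4, 5} → 6.
For row 5, column 2: column 2 already has {1, 2, 3, 5, 6}; that leaves 4.
Cell (5,4): row 5 already has {2, 3, 4, 5, 6} → 1.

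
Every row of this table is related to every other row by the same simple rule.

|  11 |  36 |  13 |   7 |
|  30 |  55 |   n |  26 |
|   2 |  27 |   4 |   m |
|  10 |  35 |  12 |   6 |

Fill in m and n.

m = -2, n = 32

The difference between any two rows is the same in every column — this is an addition table with the headers hidden.
Row 3 minus row 1 is 27 − 36 = -9, so its entry in column 4 is 7 + (-9) = -2.
Row 2 minus row 1 is 55 − 36 = 19, so its entry in column 3 is 13 + 19 = 32.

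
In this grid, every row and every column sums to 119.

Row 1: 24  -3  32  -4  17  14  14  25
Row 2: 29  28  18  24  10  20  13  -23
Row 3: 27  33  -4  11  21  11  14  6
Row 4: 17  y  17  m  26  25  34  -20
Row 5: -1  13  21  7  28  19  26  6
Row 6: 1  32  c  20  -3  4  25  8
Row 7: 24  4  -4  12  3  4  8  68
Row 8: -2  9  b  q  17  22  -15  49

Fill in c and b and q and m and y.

Column 2: -3 + 28 + 33 + 13 + 32 + 4 + 9 = 116, so its missing entry is 119 − 116 = 3.
Row 4: 17 + 3 + 17 + 26 + 25 + 34 − 20 = 102, so its missing entry is 119 − 102 = 17.
Column 4: -4 + 24 + 11 + 17 + 7 + 20 + 12 = 87, so its missing entry is 119 − 87 = 32.
Row 8: -2 + 9 + 32 + 17 + 22 − 15 + 49 = 112, so its missing entry is 119 − 112 = 7.
Row 6: 1 + 32 + 20 − 3 + 4 + 25 + 8 = 87, so its missing entry is 119 − 87 = 32.

c = 32, b = 7, q = 32, m = 17, y = 3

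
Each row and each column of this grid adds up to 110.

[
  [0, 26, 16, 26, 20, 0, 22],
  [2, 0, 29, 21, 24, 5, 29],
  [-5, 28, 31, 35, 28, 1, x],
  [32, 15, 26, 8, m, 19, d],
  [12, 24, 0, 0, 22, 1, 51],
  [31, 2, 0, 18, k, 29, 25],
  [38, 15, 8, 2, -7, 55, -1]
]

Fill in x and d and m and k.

The known cells in row 6 total 105, leaving 110 − 105 = 5 for the blank.
The known cells in row 3 total 118, leaving 110 − 118 = -8 for the blank.
The known cells in column 5 total 92, leaving 110 − 92 = 18 for the blank.
The known cells in row 4 total 118, leaving 110 − 118 = -8 for the blank.

x = -8, d = -8, m = 18, k = 5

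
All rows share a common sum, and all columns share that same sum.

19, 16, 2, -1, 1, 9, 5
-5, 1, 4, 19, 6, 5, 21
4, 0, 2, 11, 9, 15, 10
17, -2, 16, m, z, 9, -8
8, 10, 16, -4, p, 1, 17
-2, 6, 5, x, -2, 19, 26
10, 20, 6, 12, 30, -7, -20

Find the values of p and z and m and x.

p = 3, z = 4, m = 15, x = -1

Rows 1 and 2 both sum to 51, so that's the common total.
The known cells in row 5 total 48, leaving 51 − 48 = 3 for the blank.
The known cells in row 6 total 52, leaving 51 − 52 = -1 for the blank.
The known cells in column 4 total 36, leaving 51 − 36 = 15 for the blank.
The known cells in row 4 total 47, leaving 51 − 47 = 4 for the blank.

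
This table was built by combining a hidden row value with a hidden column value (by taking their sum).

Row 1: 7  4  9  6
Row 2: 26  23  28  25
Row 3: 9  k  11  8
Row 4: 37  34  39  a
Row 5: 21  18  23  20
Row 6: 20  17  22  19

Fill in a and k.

a = 36, k = 6

The difference between any two rows is the same in every column — this is an addition table with the headers hidden.
Row 4 minus row 1 is 39 − 9 = 30, so its entry in column 4 is 6 + 30 = 36.
Row 3 minus row 1 is 11 − 9 = 2, so its entry in column 2 is 4 + 2 = 6.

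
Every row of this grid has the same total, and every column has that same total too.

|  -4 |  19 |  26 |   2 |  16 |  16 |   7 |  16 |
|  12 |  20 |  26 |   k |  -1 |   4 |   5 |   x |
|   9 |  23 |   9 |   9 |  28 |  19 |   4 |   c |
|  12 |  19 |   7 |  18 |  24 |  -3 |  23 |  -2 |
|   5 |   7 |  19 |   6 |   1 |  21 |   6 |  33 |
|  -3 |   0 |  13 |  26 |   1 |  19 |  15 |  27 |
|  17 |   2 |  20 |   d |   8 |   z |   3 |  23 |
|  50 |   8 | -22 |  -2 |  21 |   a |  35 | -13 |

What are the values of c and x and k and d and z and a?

Rows 1 and 4 both sum to 98, so that's the common total.
Row 3 has 9 + 23 + 9 + 9 + 28 + 19 + 4 = 101; the blank must be 98 − 101 = -3.
Column 8 has 16 − 3 − 2 + 33 + 27 + 23 − 13 = 81; the blank must be 98 − 81 = 17.
Row 8 has 50 + 8 − 22 − 2 + 21 + 35 − 13 = 77; the blank must be 98 − 77 = 21.
Column 6 has 16 + 4 + 19 − 3 + 21 + 19 + 21 = 97; the blank must be 98 − 97 = 1.
Row 7 has 17 + 2 + 20 + 8 + 1 + 3 + 23 = 74; the blank must be 98 − 74 = 24.
Row 2 has 12 + 20 + 26 − 1 + 4 + 5 + 17 = 83; the blank must be 98 − 83 = 15.

c = -3, x = 17, k = 15, d = 24, z = 1, a = 21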